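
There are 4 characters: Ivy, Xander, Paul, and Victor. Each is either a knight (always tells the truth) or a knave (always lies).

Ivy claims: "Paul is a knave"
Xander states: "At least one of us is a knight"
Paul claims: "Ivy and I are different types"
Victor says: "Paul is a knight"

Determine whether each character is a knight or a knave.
Ivy is a knave.
Xander is a knight.
Paul is a knight.
Victor is a knight.

Verification:
- Ivy (knave) says "Paul is a knave" - this is FALSE (a lie) because Paul is a knight.
- Xander (knight) says "At least one of us is a knight" - this is TRUE because Xander, Paul, and Victor are knights.
- Paul (knight) says "Ivy and I are different types" - this is TRUE because Paul is a knight and Ivy is a knave.
- Victor (knight) says "Paul is a knight" - this is TRUE because Paul is a knight.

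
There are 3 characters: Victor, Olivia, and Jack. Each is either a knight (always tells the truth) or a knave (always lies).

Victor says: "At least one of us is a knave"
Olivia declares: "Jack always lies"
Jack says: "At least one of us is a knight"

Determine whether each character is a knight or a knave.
Victor is a knight.
Olivia is a knave.
Jack is a knight.

Verification:
- Victor (knight) says "At least one of us is a knave" - this is TRUE because Olivia is a knave.
- Olivia (knave) says "Jack always lies" - this is FALSE (a lie) because Jack is a knight.
- Jack (knight) says "At least one of us is a knight" - this is TRUE because Victor and Jack are knights.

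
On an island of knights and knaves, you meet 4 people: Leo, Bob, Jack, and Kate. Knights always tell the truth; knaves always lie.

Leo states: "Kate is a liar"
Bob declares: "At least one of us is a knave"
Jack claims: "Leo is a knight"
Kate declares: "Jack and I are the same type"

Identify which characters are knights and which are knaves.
Leo is a knight.
Bob is a knight.
Jack is a knight.
Kate is a knave.

Verification:
- Leo (knight) says "Kate is a liar" - this is TRUE because Kate is a knave.
- Bob (knight) says "At least one of us is a knave" - this is TRUE because Kate is a knave.
- Jack (knight) says "Leo is a knight" - this is TRUE because Leo is a knight.
- Kate (knave) says "Jack and I are the same type" - this is FALSE (a lie) because Kate is a knave and Jack is a knight.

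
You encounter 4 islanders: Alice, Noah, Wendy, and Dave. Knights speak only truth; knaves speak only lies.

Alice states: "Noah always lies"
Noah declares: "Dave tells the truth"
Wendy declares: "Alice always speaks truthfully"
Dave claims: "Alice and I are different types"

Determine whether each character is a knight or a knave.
Alice is a knave.
Noah is a knight.
Wendy is a knave.
Dave is a knight.

Verification:
- Alice (knave) says "Noah always lies" - this is FALSE (a lie) because Noah is a knight.
- Noah (knight) says "Dave tells the truth" - this is TRUE because Dave is a knight.
- Wendy (knave) says "Alice always speaks truthfully" - this is FALSE (a lie) because Alice is a knave.
- Dave (knight) says "Alice and I are different types" - this is TRUE because Dave is a knight and Alice is a knave.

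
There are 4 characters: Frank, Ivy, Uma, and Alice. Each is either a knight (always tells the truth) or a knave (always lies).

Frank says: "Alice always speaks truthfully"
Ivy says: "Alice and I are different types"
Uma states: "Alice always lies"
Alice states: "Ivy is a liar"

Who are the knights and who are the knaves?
Frank is a knave.
Ivy is a knight.
Uma is a knight.
Alice is a knave.

Verification:
- Frank (knave) says "Alice always speaks truthfully" - this is FALSE (a lie) because Alice is a knave.
- Ivy (knight) says "Alice and I are different types" - this is TRUE because Ivy is a knight and Alice is a knave.
- Uma (knight) says "Alice always lies" - this is TRUE because Alice is a knave.
- Alice (knave) says "Ivy is a liar" - this is FALSE (a lie) because Ivy is a knight.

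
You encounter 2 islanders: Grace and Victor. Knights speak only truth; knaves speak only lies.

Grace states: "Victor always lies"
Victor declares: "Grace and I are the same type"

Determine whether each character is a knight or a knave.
Grace is a knight.
Victor is a knave.

Verification:
- Grace (knight) says "Victor always lies" - this is TRUE because Victor is a knave.
- Victor (knave) says "Grace and I are the same type" - this is FALSE (a lie) because Victor is a knave and Grace is a knight.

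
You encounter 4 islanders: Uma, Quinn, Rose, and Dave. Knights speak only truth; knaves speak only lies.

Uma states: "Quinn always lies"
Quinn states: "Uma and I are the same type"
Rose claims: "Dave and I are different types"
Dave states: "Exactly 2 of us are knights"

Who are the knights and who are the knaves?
Uma is a knight.
Quinn is a knave.
Rose is a knave.
Dave is a knave.

Verification:
- Uma (knight) says "Quinn always lies" - this is TRUE because Quinn is a knave.
- Quinn (knave) says "Uma and I are the same type" - this is FALSE (a lie) because Quinn is a knave and Uma is a knight.
- Rose (knave) says "Dave and I are different types" - this is FALSE (a lie) because Rose is a knave and Dave is a knave.
- Dave (knave) says "Exactly 2 of us are knights" - this is FALSE (a lie) because there are 1 knights.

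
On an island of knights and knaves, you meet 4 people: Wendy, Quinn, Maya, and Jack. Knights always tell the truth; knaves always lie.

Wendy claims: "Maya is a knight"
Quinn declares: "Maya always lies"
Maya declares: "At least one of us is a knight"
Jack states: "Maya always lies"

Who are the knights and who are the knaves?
Wendy is a knight.
Quinn is a knave.
Maya is a knight.
Jack is a knave.

Verification:
- Wendy (knight) says "Maya is a knight" - this is TRUE because Maya is a knight.
- Quinn (knave) says "Maya always lies" - this is FALSE (a lie) because Maya is a knight.
- Maya (knight) says "At least one of us is a knight" - this is TRUE because Wendy and Maya are knights.
- Jack (knave) says "Maya always lies" - this is FALSE (a lie) because Maya is a knight.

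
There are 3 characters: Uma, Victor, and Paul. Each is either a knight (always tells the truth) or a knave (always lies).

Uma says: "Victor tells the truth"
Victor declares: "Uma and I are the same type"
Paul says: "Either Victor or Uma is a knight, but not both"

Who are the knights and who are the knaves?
Uma is a knight.
Victor is a knight.
Paul is a knave.

Verification:
- Uma (knight) says "Victor tells the truth" - this is TRUE because Victor is a knight.
- Victor (knight) says "Uma and I are the same type" - this is TRUE because Victor is a knight and Uma is a knight.
- Paul (knave) says "Either Victor or Uma is a knight, but not both" - this is FALSE (a lie) because Victor is a knight and Uma is a knight.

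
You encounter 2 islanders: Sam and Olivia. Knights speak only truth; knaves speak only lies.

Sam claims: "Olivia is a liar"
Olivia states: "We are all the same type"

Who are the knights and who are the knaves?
Sam is a knight.
Olivia is a knave.

Verification:
- Sam (knight) says "Olivia is a liar" - this is TRUE because Olivia is a knave.
- Olivia (knave) says "We are all the same type" - this is FALSE (a lie) because Sam is a knight and Olivia is a knave.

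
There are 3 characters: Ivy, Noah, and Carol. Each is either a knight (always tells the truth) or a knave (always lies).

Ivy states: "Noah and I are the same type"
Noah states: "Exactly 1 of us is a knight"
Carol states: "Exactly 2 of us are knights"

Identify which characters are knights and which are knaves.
Ivy is a knave.
Noah is a knight.
Carol is a knave.

Verification:
- Ivy (knave) says "Noah and I are the same type" - this is FALSE (a lie) because Ivy is a knave and Noah is a knight.
- Noah (knight) says "Exactly 1 of us is a knight" - this is TRUE because there are 1 knights.
- Carol (knave) says "Exactly 2 of us are knights" - this is FALSE (a lie) because there are 1 knights.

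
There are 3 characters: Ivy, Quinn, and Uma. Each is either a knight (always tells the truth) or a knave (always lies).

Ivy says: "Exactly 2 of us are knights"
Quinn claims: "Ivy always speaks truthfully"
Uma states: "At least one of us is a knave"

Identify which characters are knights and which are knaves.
Ivy is a knave.
Quinn is a knave.
Uma is a knight.

Verification:
- Ivy (knave) says "Exactly 2 of us are knights" - this is FALSE (a lie) because there are 1 knights.
- Quinn (knave) says "Ivy always speaks truthfully" - this is FALSE (a lie) because Ivy is a knave.
- Uma (knight) says "At least one of us is a knave" - this is TRUE because Ivy and Quinn are knaves.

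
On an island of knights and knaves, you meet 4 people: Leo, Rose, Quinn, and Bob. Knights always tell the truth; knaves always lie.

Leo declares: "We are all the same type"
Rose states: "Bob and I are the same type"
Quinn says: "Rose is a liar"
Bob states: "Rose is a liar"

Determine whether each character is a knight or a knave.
Leo is a knave.
Rose is a knave.
Quinn is a knight.
Bob is a knight.

Verification:
- Leo (knave) says "We are all the same type" - this is FALSE (a lie) because Quinn and Bob are knights and Leo and Rose are knaves.
- Rose (knave) says "Bob and I are the same type" - this is FALSE (a lie) because Rose is a knave and Bob is a knight.
- Quinn (knight) says "Rose is a liar" - this is TRUE because Rose is a knave.
- Bob (knight) says "Rose is a liar" - this is TRUE because Rose is a knave.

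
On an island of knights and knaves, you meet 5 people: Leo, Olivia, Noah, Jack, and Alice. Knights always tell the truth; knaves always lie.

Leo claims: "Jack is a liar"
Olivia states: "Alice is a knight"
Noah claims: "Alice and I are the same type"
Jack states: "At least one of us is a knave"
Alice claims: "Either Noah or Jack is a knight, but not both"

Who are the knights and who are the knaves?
Leo is a knave.
Olivia is a knight.
Noah is a knave.
Jack is a knight.
Alice is a knight.

Verification:
- Leo (knave) says "Jack is a liar" - this is FALSE (a lie) because Jack is a knight.
- Olivia (knight) says "Alice is a knight" - this is TRUE because Alice is a knight.
- Noah (knave) says "Alice and I are the same type" - this is FALSE (a lie) because Noah is a knave and Alice is a knight.
- Jack (knight) says "At least one of us is a knave" - this is TRUE because Leo and Noah are knaves.
- Alice (knight) says "Either Noah or Jack is a knight, but not both" - this is TRUE because Noah is a knave and Jack is a knight.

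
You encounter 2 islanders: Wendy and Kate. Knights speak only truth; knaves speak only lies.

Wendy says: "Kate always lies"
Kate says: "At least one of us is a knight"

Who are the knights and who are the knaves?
Wendy is a knave.
Kate is a knight.

Verification:
- Wendy (knave) says "Kate always lies" - this is FALSE (a lie) because Kate is a knight.
- Kate (knight) says "At least one of us is a knight" - this is TRUE because Kate is a knight.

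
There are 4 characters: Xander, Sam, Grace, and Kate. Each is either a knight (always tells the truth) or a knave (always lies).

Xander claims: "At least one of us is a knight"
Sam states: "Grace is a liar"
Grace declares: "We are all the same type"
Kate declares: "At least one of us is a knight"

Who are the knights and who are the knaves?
Xander is a knight.
Sam is a knight.
Grace is a knave.
Kate is a knight.

Verification:
- Xander (knight) says "At least one of us is a knight" - this is TRUE because Xander, Sam, and Kate are knights.
- Sam (knight) says "Grace is a liar" - this is TRUE because Grace is a knave.
- Grace (knave) says "We are all the same type" - this is FALSE (a lie) because Xander, Sam, and Kate are knights and Grace is a knave.
- Kate (knight) says "At least one of us is a knight" - this is TRUE because Xander, Sam, and Kate are knights.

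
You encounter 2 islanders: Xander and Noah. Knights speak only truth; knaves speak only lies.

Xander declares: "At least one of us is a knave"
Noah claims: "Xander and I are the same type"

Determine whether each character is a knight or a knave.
Xander is a knight.
Noah is a knave.

Verification:
- Xander (knight) says "At least one of us is a knave" - this is TRUE because Noah is a knave.
- Noah (knave) says "Xander and I are the same type" - this is FALSE (a lie) because Noah is a knave and Xander is a knight.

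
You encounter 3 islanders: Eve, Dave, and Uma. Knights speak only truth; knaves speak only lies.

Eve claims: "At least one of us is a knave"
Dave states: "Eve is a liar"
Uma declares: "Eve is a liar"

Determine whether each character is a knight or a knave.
Eve is a knight.
Dave is a knave.
Uma is a knave.

Verification:
- Eve (knight) says "At least one of us is a knave" - this is TRUE because Dave and Uma are knaves.
- Dave (knave) says "Eve is a liar" - this is FALSE (a lie) because Eve is a knight.
- Uma (knave) says "Eve is a liar" - this is FALSE (a lie) because Eve is a knight.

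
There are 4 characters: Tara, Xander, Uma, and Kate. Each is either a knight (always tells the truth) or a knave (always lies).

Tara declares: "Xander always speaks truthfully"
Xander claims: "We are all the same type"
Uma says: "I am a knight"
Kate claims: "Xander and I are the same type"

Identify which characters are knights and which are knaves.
Tara is a knight.
Xander is a knight.
Uma is a knight.
Kate is a knight.

Verification:
- Tara (knight) says "Xander always speaks truthfully" - this is TRUE because Xander is a knight.
- Xander (knight) says "We are all the same type" - this is TRUE because Tara, Xander, Uma, and Kate are knights.
- Uma (knight) says "I am a knight" - this is TRUE because Uma is a knight.
- Kate (knight) says "Xander and I are the same type" - this is TRUE because Kate is a knight and Xander is a knight.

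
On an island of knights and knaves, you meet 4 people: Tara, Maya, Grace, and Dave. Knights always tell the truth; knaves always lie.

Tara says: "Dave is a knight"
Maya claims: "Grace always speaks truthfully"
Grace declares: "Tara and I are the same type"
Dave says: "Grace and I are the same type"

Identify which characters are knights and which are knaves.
Tara is a knight.
Maya is a knight.
Grace is a knight.
Dave is a knight.

Verification:
- Tara (knight) says "Dave is a knight" - this is TRUE because Dave is a knight.
- Maya (knight) says "Grace always speaks truthfully" - this is TRUE because Grace is a knight.
- Grace (knight) says "Tara and I are the same type" - this is TRUE because Grace is a knight and Tara is a knight.
- Dave (knight) says "Grace and I are the same type" - this is TRUE because Dave is a knight and Grace is a knight.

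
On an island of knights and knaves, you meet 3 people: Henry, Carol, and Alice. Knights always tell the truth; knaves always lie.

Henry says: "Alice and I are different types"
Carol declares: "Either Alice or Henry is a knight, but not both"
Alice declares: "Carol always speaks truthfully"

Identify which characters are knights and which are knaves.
Henry is a knave.
Carol is a knave.
Alice is a knave.

Verification:
- Henry (knave) says "Alice and I are different types" - this is FALSE (a lie) because Henry is a knave and Alice is a knave.
- Carol (knave) says "Either Alice or Henry is a knight, but not both" - this is FALSE (a lie) because Alice is a knave and Henry is a knave.
- Alice (knave) says "Carol always speaks truthfully" - this is FALSE (a lie) because Carol is a knave.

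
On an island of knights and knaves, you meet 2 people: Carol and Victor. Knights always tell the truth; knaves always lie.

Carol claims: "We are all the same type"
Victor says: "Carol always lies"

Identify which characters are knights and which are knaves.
Carol is a knave.
Victor is a knight.

Verification:
- Carol (knave) says "We are all the same type" - this is FALSE (a lie) because Victor is a knight and Carol is a knave.
- Victor (knight) says "Carol always lies" - this is TRUE because Carol is a knave.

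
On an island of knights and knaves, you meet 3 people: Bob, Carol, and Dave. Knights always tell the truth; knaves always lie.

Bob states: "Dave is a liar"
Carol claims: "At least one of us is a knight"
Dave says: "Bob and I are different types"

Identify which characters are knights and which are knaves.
Bob is a knave.
Carol is a knight.
Dave is a knight.

Verification:
- Bob (knave) says "Dave is a liar" - this is FALSE (a lie) because Dave is a knight.
- Carol (knight) says "At least one of us is a knight" - this is TRUE because Carol and Dave are knights.
- Dave (knight) says "Bob and I are different types" - this is TRUE because Dave is a knight and Bob is a knave.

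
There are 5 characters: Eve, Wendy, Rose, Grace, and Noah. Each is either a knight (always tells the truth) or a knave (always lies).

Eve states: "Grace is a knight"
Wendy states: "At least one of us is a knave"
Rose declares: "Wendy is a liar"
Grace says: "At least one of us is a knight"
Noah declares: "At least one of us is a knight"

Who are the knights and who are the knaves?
Eve is a knight.
Wendy is a knight.
Rose is a knave.
Grace is a knight.
Noah is a knight.

Verification:
- Eve (knight) says "Grace is a knight" - this is TRUE because Grace is a knight.
- Wendy (knight) says "At least one of us is a knave" - this is TRUE because Rose is a knave.
- Rose (knave) says "Wendy is a liar" - this is FALSE (a lie) because Wendy is a knight.
- Grace (knight) says "At least one of us is a knight" - this is TRUE because Eve, Wendy, Grace, and Noah are knights.
- Noah (knight) says "At least one of us is a knight" - this is TRUE because Eve, Wendy, Grace, and Noah are knights.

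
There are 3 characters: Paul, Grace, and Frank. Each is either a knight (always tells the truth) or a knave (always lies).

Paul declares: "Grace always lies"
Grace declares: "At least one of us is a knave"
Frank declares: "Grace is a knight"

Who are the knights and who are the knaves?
Paul is a knave.
Grace is a knight.
Frank is a knight.

Verification:
- Paul (knave) says "Grace always lies" - this is FALSE (a lie) because Grace is a knight.
- Grace (knight) says "At least one of us is a knave" - this is TRUE because Paul is a knave.
- Frank (knight) says "Grace is a knight" - this is TRUE because Grace is a knight.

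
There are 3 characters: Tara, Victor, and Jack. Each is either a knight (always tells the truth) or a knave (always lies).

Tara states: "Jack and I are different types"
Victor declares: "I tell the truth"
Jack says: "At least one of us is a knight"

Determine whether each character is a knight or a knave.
Tara is a knave.
Victor is a knave.
Jack is a knave.

Verification:
- Tara (knave) says "Jack and I are different types" - this is FALSE (a lie) because Tara is a knave and Jack is a knave.
- Victor (knave) says "I tell the truth" - this is FALSE (a lie) because Victor is a knave.
- Jack (knave) says "At least one of us is a knight" - this is FALSE (a lie) because no one is a knight.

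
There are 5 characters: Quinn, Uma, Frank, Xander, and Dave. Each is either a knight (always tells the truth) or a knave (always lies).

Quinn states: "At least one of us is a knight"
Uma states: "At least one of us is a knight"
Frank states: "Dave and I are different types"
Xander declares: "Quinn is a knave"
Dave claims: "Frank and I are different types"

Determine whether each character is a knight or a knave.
Quinn is a knight.
Uma is a knight.
Frank is a knave.
Xander is a knave.
Dave is a knave.

Verification:
- Quinn (knight) says "At least one of us is a knight" - this is TRUE because Quinn and Uma are knights.
- Uma (knight) says "At least one of us is a knight" - this is TRUE because Quinn and Uma are knights.
- Frank (knave) says "Dave and I are different types" - this is FALSE (a lie) because Frank is a knave and Dave is a knave.
- Xander (knave) says "Quinn is a knave" - this is FALSE (a lie) because Quinn is a knight.
- Dave (knave) says "Frank and I are different types" - this is FALSE (a lie) because Dave is a knave and Frank is a knave.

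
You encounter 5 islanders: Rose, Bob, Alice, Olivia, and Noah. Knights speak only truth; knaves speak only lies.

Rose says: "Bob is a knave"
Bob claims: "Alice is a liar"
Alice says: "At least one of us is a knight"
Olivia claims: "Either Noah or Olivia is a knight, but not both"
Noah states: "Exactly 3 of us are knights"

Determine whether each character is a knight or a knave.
Rose is a knight.
Bob is a knave.
Alice is a knight.
Olivia is a knave.
Noah is a knave.

Verification:
- Rose (knight) says "Bob is a knave" - this is TRUE because Bob is a knave.
- Bob (knave) says "Alice is a liar" - this is FALSE (a lie) because Alice is a knight.
- Alice (knight) says "At least one of us is a knight" - this is TRUE because Rose and Alice are knights.
- Olivia (knave) says "Either Noah or Olivia is a knight, but not both" - this is FALSE (a lie) because Noah is a knave and Olivia is a knave.
- Noah (knave) says "Exactly 3 of us are knights" - this is FALSE (a lie) because there are 2 knights.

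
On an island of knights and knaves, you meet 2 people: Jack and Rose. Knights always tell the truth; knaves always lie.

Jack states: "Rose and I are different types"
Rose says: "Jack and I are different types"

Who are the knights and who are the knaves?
Jack is a knave.
Rose is a knave.

Verification:
- Jack (knave) says "Rose and I are different types" - this is FALSE (a lie) because Jack is a knave and Rose is a knave.
- Rose (knave) says "Jack and I are different types" - this is FALSE (a lie) because Rose is a knave and Jack is a knave.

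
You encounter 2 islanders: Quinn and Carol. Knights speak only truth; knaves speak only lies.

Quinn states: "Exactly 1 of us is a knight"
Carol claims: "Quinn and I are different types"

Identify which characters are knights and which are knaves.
Quinn is a knave.
Carol is a knave.

Verification:
- Quinn (knave) says "Exactly 1 of us is a knight" - this is FALSE (a lie) because there are 0 knights.
- Carol (knave) says "Quinn and I are different types" - this is FALSE (a lie) because Carol is a knave and Quinn is a knave.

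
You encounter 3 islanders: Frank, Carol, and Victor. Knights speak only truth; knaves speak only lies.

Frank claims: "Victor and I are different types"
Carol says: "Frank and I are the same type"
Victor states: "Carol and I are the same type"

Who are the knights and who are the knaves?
Frank is a knight.
Carol is a knight.
Victor is a knave.

Verification:
- Frank (knight) says "Victor and I are different types" - this is TRUE because Frank is a knight and Victor is a knave.
- Carol (knight) says "Frank and I are the same type" - this is TRUE because Carol is a knight and Frank is a knight.
- Victor (knave) says "Carol and I are the same type" - this is FALSE (a lie) because Victor is a knave and Carol is a knight.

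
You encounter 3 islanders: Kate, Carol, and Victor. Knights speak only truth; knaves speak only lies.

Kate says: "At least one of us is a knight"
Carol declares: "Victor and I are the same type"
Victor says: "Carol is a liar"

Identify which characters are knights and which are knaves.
Kate is a knight.
Carol is a knave.
Victor is a knight.

Verification:
- Kate (knight) says "At least one of us is a knight" - this is TRUE because Kate and Victor are knights.
- Carol (knave) says "Victor and I are the same type" - this is FALSE (a lie) because Carol is a knave and Victor is a knight.
- Victor (knight) says "Carol is a liar" - this is TRUE because Carol is a knave.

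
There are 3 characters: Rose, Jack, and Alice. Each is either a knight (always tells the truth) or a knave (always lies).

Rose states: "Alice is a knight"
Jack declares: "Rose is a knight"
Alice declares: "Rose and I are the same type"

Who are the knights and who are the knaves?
Rose is a knight.
Jack is a knight.
Alice is a knight.

Verification:
- Rose (knight) says "Alice is a knight" - this is TRUE because Alice is a knight.
- Jack (knight) says "Rose is a knight" - this is TRUE because Rose is a knight.
- Alice (knight) says "Rose and I are the same type" - this is TRUE because Alice is a knight and Rose is a knight.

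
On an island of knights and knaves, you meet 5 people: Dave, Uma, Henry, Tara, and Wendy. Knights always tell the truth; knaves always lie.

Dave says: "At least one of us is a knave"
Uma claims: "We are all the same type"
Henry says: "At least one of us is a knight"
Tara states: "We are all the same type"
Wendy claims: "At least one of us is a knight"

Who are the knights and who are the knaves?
Dave is a knight.
Uma is a knave.
Henry is a knight.
Tara is a knave.
Wendy is a knight.

Verification:
- Dave (knight) says "At least one of us is a knave" - this is TRUE because Uma and Tara are knaves.
- Uma (knave) says "We are all the same type" - this is FALSE (a lie) because Dave, Henry, and Wendy are knights and Uma and Tara are knaves.
- Henry (knight) says "At least one of us is a knight" - this is TRUE because Dave, Henry, and Wendy are knights.
- Tara (knave) says "We are all the same type" - this is FALSE (a lie) because Dave, Henry, and Wendy are knights and Uma and Tara are knaves.
- Wendy (knight) says "At least one of us is a knight" - this is TRUE because Dave, Henry, and Wendy are knights.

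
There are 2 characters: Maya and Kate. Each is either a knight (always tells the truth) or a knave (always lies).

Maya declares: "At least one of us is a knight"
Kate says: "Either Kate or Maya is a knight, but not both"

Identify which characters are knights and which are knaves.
Maya is a knave.
Kate is a knave.

Verification:
- Maya (knave) says "At least one of us is a knight" - this is FALSE (a lie) because no one is a knight.
- Kate (knave) says "Either Kate or Maya is a knight, but not both" - this is FALSE (a lie) because Kate is a knave and Maya is a knave.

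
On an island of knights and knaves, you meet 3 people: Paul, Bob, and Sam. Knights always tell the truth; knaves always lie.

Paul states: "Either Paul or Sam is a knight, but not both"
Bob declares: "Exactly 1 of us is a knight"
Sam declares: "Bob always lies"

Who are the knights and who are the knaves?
Paul is a knave.
Bob is a knight.
Sam is a knave.

Verification:
- Paul (knave) says "Either Paul or Sam is a knight, but not both" - this is FALSE (a lie) because Paul is a knave and Sam is a knave.
- Bob (knight) says "Exactly 1 of us is a knight" - this is TRUE because there are 1 knights.
- Sam (knave) says "Bob always lies" - this is FALSE (a lie) because Bob is a knight.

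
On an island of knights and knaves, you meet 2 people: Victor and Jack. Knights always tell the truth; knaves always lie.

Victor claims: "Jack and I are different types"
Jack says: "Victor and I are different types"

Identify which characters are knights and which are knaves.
Victor is a knave.
Jack is a knave.

Verification:
- Victor (knave) says "Jack and I are different types" - this is FALSE (a lie) because Victor is a knave and Jack is a knave.
- Jack (knave) says "Victor and I are different types" - this is FALSE (a lie) because Jack is a knave and Victor is a knave.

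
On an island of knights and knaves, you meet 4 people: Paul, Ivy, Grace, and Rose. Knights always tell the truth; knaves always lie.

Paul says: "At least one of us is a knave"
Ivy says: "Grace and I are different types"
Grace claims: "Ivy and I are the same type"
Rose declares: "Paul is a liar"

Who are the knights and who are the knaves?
Paul is a knight.
Ivy is a knight.
Grace is a knave.
Rose is a knave.

Verification:
- Paul (knight) says "At least one of us is a knave" - this is TRUE because Grace and Rose are knaves.
- Ivy (knight) says "Grace and I are different types" - this is TRUE because Ivy is a knight and Grace is a knave.
- Grace (knave) says "Ivy and I are the same type" - this is FALSE (a lie) because Grace is a knave and Ivy is a knight.
- Rose (knave) says "Paul is a liar" - this is FALSE (a lie) because Paul is a knight.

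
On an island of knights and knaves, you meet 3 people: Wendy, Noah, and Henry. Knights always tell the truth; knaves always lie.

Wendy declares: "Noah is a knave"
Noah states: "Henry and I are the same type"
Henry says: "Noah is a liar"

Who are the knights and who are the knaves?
Wendy is a knight.
Noah is a knave.
Henry is a knight.

Verification:
- Wendy (knight) says "Noah is a knave" - this is TRUE because Noah is a knave.
- Noah (knave) says "Henry and I are the same type" - this is FALSE (a lie) because Noah is a knave and Henry is a knight.
- Henry (knight) says "Noah is a liar" - this is TRUE because Noah is a knave.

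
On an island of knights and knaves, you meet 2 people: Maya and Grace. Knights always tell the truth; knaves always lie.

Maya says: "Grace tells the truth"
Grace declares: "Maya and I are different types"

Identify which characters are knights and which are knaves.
Maya is a knave.
Grace is a knave.

Verification:
- Maya (knave) says "Grace tells the truth" - this is FALSE (a lie) because Grace is a knave.
- Grace (knave) says "Maya and I are different types" - this is FALSE (a lie) because Grace is a knave and Maya is a knave.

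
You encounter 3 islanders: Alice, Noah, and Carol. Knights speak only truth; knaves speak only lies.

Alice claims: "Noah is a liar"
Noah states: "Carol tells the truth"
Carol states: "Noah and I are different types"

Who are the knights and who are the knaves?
Alice is a knight.
Noah is a knave.
Carol is a knave.

Verification:
- Alice (knight) says "Noah is a liar" - this is TRUE because Noah is a knave.
- Noah (knave) says "Carol tells the truth" - this is FALSE (a lie) because Carol is a knave.
- Carol (knave) says "Noah and I are different types" - this is FALSE (a lie) because Carol is a knave and Noah is a knave.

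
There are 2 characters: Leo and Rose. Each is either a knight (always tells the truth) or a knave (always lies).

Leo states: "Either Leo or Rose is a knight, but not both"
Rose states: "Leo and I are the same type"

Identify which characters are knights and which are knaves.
Leo is a knight.
Rose is a knave.

Verification:
- Leo (knight) says "Either Leo or Rose is a knight, but not both" - this is TRUE because Leo is a knight and Rose is a knave.
- Rose (knave) says "Leo and I are the same type" - this is FALSE (a lie) because Rose is a knave and Leo is a knight.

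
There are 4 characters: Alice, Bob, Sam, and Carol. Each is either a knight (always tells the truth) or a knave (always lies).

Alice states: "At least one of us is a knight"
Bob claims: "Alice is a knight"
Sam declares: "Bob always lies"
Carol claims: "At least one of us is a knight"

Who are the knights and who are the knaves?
Alice is a knight.
Bob is a knight.
Sam is a knave.
Carol is a knight.

Verification:
- Alice (knight) says "At least one of us is a knight" - this is TRUE because Alice, Bob, and Carol are knights.
- Bob (knight) says "Alice is a knight" - this is TRUE because Alice is a knight.
- Sam (knave) says "Bob always lies" - this is FALSE (a lie) because Bob is a knight.
- Carol (knight) says "At least one of us is a knight" - this is TRUE because Alice, Bob, and Carol are knights.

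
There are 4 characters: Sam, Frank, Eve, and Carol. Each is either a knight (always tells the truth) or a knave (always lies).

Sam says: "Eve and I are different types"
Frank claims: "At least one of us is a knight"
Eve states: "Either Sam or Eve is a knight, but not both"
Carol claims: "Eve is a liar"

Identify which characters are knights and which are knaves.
Sam is a knave.
Frank is a knight.
Eve is a knave.
Carol is a knight.

Verification:
- Sam (knave) says "Eve and I are different types" - this is FALSE (a lie) because Sam is a knave and Eve is a knave.
- Frank (knight) says "At least one of us is a knight" - this is TRUE because Frank and Carol are knights.
- Eve (knave) says "Either Sam or Eve is a knight, but not both" - this is FALSE (a lie) because Sam is a knave and Eve is a knave.
- Carol (knight) says "Eve is a liar" - this is TRUE because Eve is a knave.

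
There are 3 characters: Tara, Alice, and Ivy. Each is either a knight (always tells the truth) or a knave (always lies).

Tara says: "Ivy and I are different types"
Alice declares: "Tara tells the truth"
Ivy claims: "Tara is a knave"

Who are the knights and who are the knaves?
Tara is a knight.
Alice is a knight.
Ivy is a knave.

Verification:
- Tara (knight) says "Ivy and I are different types" - this is TRUE because Tara is a knight and Ivy is a knave.
- Alice (knight) says "Tara tells the truth" - this is TRUE because Tara is a knight.
- Ivy (knave) says "Tara is a knave" - this is FALSE (a lie) because Tara is a knight.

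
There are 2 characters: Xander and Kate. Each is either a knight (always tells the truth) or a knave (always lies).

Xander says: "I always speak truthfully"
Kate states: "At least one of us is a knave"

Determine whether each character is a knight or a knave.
Xander is a knave.
Kate is a knight.

Verification:
- Xander (knave) says "I always speak truthfully" - this is FALSE (a lie) because Xander is a knave.
- Kate (knight) says "At least one of us is a knave" - this is TRUE because Xander is a knave.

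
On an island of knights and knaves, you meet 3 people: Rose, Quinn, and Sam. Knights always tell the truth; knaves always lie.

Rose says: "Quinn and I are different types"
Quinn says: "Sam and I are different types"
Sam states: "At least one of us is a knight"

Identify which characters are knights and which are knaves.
Rose is a knave.
Quinn is a knave.
Sam is a knave.

Verification:
- Rose (knave) says "Quinn and I are different types" - this is FALSE (a lie) because Rose is a knave and Quinn is a knave.
- Quinn (knave) says "Sam and I are different types" - this is FALSE (a lie) because Quinn is a knave and Sam is a knave.
- Sam (knave) says "At least one of us is a knight" - this is FALSE (a lie) because no one is a knight.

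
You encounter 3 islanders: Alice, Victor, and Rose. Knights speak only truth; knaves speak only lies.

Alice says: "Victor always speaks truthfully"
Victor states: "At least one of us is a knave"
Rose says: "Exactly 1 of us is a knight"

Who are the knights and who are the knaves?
Alice is a knight.
Victor is a knight.
Rose is a knave.

Verification:
- Alice (knight) says "Victor always speaks truthfully" - this is TRUE because Victor is a knight.
- Victor (knight) says "At least one of us is a knave" - this is TRUE because Rose is a knave.
- Rose (knave) says "Exactly 1 of us is a knight" - this is FALSE (a lie) because there are 2 knights.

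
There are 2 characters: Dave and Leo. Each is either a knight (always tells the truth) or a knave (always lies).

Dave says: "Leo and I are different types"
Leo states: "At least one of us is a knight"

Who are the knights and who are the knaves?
Dave is a knave.
Leo is a knave.

Verification:
- Dave (knave) says "Leo and I are different types" - this is FALSE (a lie) because Dave is a knave and Leo is a knave.
- Leo (knave) says "At least one of us is a knight" - this is FALSE (a lie) because no one is a knight.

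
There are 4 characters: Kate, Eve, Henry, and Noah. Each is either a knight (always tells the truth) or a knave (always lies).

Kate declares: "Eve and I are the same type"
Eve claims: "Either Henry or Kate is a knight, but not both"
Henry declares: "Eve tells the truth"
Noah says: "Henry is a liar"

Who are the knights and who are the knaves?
Kate is a knave.
Eve is a knight.
Henry is a knight.
Noah is a knave.

Verification:
- Kate (knave) says "Eve and I are the same type" - this is FALSE (a lie) because Kate is a knave and Eve is a knight.
- Eve (knight) says "Either Henry or Kate is a knight, but not both" - this is TRUE because Henry is a knight and Kate is a knave.
- Henry (knight) says "Eve tells the truth" - this is TRUE because Eve is a knight.
- Noah (knave) says "Henry is a liar" - this is FALSE (a lie) because Henry is a knight.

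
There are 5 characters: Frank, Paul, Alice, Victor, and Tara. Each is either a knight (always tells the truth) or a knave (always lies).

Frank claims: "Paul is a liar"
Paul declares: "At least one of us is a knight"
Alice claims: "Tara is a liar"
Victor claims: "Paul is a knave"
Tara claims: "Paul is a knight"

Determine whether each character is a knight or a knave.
Frank is a knave.
Paul is a knight.
Alice is a knave.
Victor is a knave.
Tara is a knight.

Verification:
- Frank (knave) says "Paul is a liar" - this is FALSE (a lie) because Paul is a knight.
- Paul (knight) says "At least one of us is a knight" - this is TRUE because Paul and Tara are knights.
- Alice (knave) says "Tara is a liar" - this is FALSE (a lie) because Tara is a knight.
- Victor (knave) says "Paul is a knave" - this is FALSE (a lie) because Paul is a knight.
- Tara (knight) says "Paul is a knight" - this is TRUE because Paul is a knight.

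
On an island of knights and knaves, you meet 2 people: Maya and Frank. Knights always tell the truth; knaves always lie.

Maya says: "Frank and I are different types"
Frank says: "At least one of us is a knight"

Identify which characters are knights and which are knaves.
Maya is a knave.
Frank is a knave.

Verification:
- Maya (knave) says "Frank and I are different types" - this is FALSE (a lie) because Maya is a knave and Frank is a knave.
- Frank (knave) says "At least one of us is a knight" - this is FALSE (a lie) because no one is a knight.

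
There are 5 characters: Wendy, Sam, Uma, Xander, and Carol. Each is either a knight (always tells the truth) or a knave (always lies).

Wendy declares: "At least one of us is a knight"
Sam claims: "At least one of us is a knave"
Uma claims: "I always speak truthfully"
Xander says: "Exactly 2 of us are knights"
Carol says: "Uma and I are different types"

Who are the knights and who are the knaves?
Wendy is a knight.
Sam is a knight.
Uma is a knave.
Xander is a knave.
Carol is a knight.

Verification:
- Wendy (knight) says "At least one of us is a knight" - this is TRUE because Wendy, Sam, and Carol are knights.
- Sam (knight) says "At least one of us is a knave" - this is TRUE because Uma and Xander are knaves.
- Uma (knave) says "I always speak truthfully" - this is FALSE (a lie) because Uma is a knave.
- Xander (knave) says "Exactly 2 of us are knights" - this is FALSE (a lie) because there are 3 knights.
- Carol (knight) says "Uma and I are different types" - this is TRUE because Carol is a knight and Uma is a knave.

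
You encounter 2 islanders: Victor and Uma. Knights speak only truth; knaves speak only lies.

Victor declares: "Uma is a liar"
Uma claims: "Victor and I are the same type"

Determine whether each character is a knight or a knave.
Victor is a knight.
Uma is a knave.

Verification:
- Victor (knight) says "Uma is a liar" - this is TRUE because Uma is a knave.
- Uma (knave) says "Victor and I are the same type" - this is FALSE (a lie) because Uma is a knave and Victor is a knight.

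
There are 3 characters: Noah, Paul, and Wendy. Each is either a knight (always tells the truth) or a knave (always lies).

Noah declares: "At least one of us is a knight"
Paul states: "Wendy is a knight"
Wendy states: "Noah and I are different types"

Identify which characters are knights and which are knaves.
Noah is a knave.
Paul is a knave.
Wendy is a knave.

Verification:
- Noah (knave) says "At least one of us is a knight" - this is FALSE (a lie) because no one is a knight.
- Paul (knave) says "Wendy is a knight" - this is FALSE (a lie) because Wendy is a knave.
- Wendy (knave) says "Noah and I are different types" - this is FALSE (a lie) because Wendy is a knave and Noah is a knave.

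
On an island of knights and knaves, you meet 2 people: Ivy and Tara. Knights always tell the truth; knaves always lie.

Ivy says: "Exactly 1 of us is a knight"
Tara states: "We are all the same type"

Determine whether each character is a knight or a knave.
Ivy is a knight.
Tara is a knave.

Verification:
- Ivy (knight) says "Exactly 1 of us is a knight" - this is TRUE because there are 1 knights.
- Tara (knave) says "We are all the same type" - this is FALSE (a lie) because Ivy is a knight and Tara is a knave.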